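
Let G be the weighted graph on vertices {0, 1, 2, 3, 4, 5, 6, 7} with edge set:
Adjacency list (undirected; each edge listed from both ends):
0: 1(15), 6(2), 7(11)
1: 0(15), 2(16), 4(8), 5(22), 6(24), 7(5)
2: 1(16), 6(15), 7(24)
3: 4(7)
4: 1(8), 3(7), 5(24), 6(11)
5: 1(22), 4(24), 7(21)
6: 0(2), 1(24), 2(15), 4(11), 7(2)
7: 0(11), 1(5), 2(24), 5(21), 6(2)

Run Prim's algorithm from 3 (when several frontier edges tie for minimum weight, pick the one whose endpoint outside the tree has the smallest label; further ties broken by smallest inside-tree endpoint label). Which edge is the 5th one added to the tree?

Prim's algorithm from 3:
Step 1: cheapest edge leaving the tree is 3 4 (7); add 4.
Step 2: cheapest edge leaving the tree is 1 4 (8); add 1.
Step 3: cheapest edge leaving the tree is 1 7 (5); add 7.
Step 4: cheapest edge leaving the tree is 6 7 (2); add 6.
Step 5: cheapest edge leaving the tree is 0 6 (2); add 0.
Step 6: cheapest edge leaving the tree is 2 6 (15); add 2.
Step 7: cheapest edge leaving the tree is 5 7 (21); add 5.
The 5th edge added is 0 6.

0-6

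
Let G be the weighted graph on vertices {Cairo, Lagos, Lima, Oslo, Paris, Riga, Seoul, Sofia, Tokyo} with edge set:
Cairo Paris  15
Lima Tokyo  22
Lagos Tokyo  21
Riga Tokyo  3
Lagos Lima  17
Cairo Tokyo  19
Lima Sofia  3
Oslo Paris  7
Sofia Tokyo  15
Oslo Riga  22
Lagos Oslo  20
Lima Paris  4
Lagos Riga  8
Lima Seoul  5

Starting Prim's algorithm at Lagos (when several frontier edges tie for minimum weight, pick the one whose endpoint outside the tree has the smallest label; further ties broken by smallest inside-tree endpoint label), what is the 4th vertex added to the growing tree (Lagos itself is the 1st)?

Prim's algorithm from Lagos:
Step 1: cheapest edge leaving the tree is Lagos Riga (8); add Riga.
Step 2: cheapest edge leaving the tree is Riga Tokyo (3); add Tokyo.
Step 3: cheapest edge leaving the tree is Sofia Tokyo (15); add Sofia.
Step 4: cheapest edge leaving the tree is Lima Sofia (3); add Lima.
Step 5: cheapest edge leaving the tree is Lima Paris (4); add Paris.
Step 6: cheapest edge leaving the tree is Lima Seoul (5); add Seoul.
Step 7: cheapest edge leaving the tree is Oslo Paris (7); add Oslo.
Step 8: cheapest edge leaving the tree is Cairo Paris (15); add Cairo.
Vertex order: Lagos, Riga, Tokyo, Sofia, Lima, Paris, Seoul, Oslo, Cairo. The 4th vertex is Sofia.

Sofia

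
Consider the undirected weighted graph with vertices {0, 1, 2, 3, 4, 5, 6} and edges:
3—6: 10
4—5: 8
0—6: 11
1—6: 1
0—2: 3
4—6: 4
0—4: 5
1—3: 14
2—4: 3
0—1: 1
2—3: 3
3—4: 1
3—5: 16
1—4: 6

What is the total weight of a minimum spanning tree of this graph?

17

Prim, starting at 0.
Step 1: frontier [0—1 1, 0—2 3, 0—4 5, 0—6 11] → take 0—1 (1); add 1.
Step 2: frontier [0—2 3, 0—4 5, 0—6 11, 1—6 1, 1—4 6, 1—3 14] → take 1—6 (1); add 6.
Step 3: frontier [0—2 3, 0—4 5, 1—4 6, 1—3 14, 4—6 4, 3—6 10] → take 0—2 (3); add 2.
Step 4: frontier [0—4 5, 1—4 6, 1—3 14, 2—3 3, 2—4 3, 4—6 4, 3—6 10] → take 2—3 (3); add 3.
Step 5: frontier [0—4 5, 1—4 6, 2—4 3, 3—4 1, 3—5 16, 4—6 4] → take 3—4 (1); add 4.
Step 6: frontier [3—5 16, 4—5 8] → take 4—5 (8); add 5.
MST edges: 0—1, 1—6, 0—2, 2—3, 3—4, 4—5; total weight 1+1+3+3+1+8 = 17.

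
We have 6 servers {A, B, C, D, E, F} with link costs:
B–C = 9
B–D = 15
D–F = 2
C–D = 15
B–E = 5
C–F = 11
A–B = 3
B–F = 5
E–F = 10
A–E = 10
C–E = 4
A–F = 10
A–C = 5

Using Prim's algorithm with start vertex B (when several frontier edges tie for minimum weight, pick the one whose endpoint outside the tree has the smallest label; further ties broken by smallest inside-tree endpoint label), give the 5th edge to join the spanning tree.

D-F

Grow the tree from B using Prim:
Step 1: cheapest edge leaving the tree is A–B (3); add A.
Step 2: cheapest edge leaving the tree is A–C (5); add C.
Step 3: cheapest edge leaving the tree is C–E (4); add E.
Step 4: cheapest edge leaving the tree is B–F (5); add F.
Step 5: cheapest edge leaving the tree is D–F (2); add D.
The 5th edge added is D–F.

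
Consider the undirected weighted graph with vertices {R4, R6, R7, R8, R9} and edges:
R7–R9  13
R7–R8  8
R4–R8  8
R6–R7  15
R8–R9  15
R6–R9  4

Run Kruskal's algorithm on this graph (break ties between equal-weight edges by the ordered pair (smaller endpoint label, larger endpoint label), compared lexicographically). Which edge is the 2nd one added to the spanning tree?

Sort edges by weight, then run Kruskal:
R6–R9 (4): add — endpoints in different components.
R4–R8 (8): add — endpoints in different components.
R7–R8 (8): add — endpoints in different components.
R7–R9 (13): add — endpoints in different components.
The 2nd edge added is R4–R8.

R4-R8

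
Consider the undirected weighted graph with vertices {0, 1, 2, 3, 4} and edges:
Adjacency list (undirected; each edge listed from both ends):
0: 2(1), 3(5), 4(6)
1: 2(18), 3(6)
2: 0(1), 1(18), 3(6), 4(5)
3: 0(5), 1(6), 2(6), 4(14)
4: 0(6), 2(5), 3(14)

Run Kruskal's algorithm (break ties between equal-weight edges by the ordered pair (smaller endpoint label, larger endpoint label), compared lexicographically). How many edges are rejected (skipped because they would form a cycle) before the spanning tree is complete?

Kruskal: consider edges lightest-first.
0-2 (1): add — endpoints in different components.
0-3 (5): add — endpoints in different components.
2-4 (5): add — endpoints in different components.
0-4 (6): skip — 0 and 4 already connected.
1-3 (6): add — endpoints in different components.
Edges rejected before the tree was complete: 1.

1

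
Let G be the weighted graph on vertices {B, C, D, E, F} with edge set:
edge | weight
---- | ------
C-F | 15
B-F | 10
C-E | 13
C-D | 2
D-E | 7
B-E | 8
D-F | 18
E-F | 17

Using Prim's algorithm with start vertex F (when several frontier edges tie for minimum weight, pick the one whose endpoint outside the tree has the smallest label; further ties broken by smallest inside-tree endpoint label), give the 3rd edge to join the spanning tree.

D-E

Prim, starting at F.
Step 1: cheapest edge leaving the tree is B-F (10); add B.
Step 2: cheapest edge leaving the tree is B-E (8); add E.
Step 3: cheapest edge leaving the tree is D-E (7); add D.
Step 4: cheapest edge leaving the tree is C-D (2); add C.
The 3rd edge added is D-E.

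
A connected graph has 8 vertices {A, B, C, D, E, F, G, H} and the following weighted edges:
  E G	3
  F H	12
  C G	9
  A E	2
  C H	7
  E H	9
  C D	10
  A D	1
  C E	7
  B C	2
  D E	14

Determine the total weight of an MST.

34

Kruskal's algorithm — process edges by increasing weight (ties by edge label):
A D (1): add — endpoints in different components.
A E (2): add — endpoints in different components.
B C (2): add — endpoints in different components.
E G (3): add — endpoints in different components.
C E (7): add — endpoints in different components.
C H (7): add — endpoints in different components.
C G (9): skip — C and G already connected.
E H (9): skip — E and H already connected.
C D (10): skip — C and D already connected.
F H (12): add — endpoints in different components.
MST edges: A D, A E, B C, E G, C E, C H, F H; total weight 1+2+2+3+7+7+12 = 34.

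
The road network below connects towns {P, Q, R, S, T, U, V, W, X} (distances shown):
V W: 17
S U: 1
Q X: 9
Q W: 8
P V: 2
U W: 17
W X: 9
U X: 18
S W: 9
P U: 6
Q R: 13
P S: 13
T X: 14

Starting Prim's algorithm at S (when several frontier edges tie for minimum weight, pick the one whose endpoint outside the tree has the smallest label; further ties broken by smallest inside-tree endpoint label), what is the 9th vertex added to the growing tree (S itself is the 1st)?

Prim's algorithm from S:
Step 1: frontier [S U 1, S W 9, P S 13] → take S U (1); add U.
Step 2: frontier [S W 9, P S 13, P U 6, U W 17, U X 18] → take P U (6); add P.
Step 3: frontier [P V 2, S W 9, U W 17, U X 18] → take P V (2); add V.
Step 4: frontier [S W 9, U W 17, U X 18, V W 17] → take S W (9); add W.
Step 5: frontier [U X 18, Q W 8, W X 9] → take Q W (8); add Q.
Step 6: frontier [Q X 9, Q R 13, U X 18, W X 9] → take Q X (9); add X.
Step 7: frontier [Q R 13, T X 14] → take Q R (13); add R.
Step 8: frontier [T X 14] → take T X (14); add T.
Vertex order: S, U, P, V, W, Q, X, R, T. The 9th vertex is T.

T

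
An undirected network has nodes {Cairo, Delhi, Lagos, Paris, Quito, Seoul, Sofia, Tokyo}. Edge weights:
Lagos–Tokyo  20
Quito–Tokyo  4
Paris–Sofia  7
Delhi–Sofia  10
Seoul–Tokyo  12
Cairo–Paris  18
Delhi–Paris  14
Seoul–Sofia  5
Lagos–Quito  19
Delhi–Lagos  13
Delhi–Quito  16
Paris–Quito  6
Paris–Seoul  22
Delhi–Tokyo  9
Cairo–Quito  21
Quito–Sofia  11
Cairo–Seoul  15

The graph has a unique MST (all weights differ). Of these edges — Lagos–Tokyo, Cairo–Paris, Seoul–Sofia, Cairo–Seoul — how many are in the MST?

2

Kruskal's algorithm — process edges by increasing weight (ties by edge label):
Quito–Tokyo (4): add — endpoints in different components.
Seoul–Sofia (5): add — endpoints in different components.
Paris–Quito (6): add — endpoints in different components.
Paris–Sofia (7): add — endpoints in different components.
Delhi–Tokyo (9): add — endpoints in different components.
Delhi–Sofia (10): skip — Sofia and Delhi already connected.
Quito–Sofia (11): skip — Quito and Sofia already connected.
Seoul–Tokyo (12): skip — Tokyo and Seoul already connected.
Delhi–Lagos (13): add — endpoints in different components.
Delhi–Paris (14): skip — Paris and Delhi already connected.
Cairo–Seoul (15): add — endpoints in different components.
MST edge set: {Quito–Tokyo, Seoul–Sofia, Paris–Quito, Paris–Sofia, Delhi–Tokyo, Delhi–Lagos, Cairo–Seoul}.
Of the listed edges, {Seoul–Sofia, Cairo–Seoul} are in the MST → 2.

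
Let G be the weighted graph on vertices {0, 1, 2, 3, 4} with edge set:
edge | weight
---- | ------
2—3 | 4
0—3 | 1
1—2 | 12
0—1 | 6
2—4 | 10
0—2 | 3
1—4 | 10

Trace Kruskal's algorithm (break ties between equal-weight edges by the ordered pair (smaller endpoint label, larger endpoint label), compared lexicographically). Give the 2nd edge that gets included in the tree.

0-2

Kruskal: consider edges lightest-first.
0—3 (1): add. Components now {0,3} {1} {2} {4}
0—2 (3): add. Components now {0,2,3} {1} {4}
2—3 (4): skip — 2 and 3 already connected.
0—1 (6): add. Components now {0,1,2,3} {4}
1—4 (10): add. Components now {0,1,2,3,4}
The 2nd edge added is 0—2.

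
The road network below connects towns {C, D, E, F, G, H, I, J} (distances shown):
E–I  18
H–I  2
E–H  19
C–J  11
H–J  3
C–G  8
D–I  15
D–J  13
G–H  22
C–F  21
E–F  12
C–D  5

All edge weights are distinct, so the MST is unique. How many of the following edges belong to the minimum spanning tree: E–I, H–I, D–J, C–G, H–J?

Sort edges by weight, then run Kruskal:
H–I (2): add — endpoints in different components.
H–J (3): add — endpoints in different components.
C–D (5): add — endpoints in different components.
C–G (8): add — endpoints in different components.
C–J (11): add — endpoints in different components.
E–F (12): add — endpoints in different components.
D–J (13): skip — D and J already connected.
D–I (15): skip — D and I already connected.
E–I (18): add — endpoints in different components.
MST edge set: {H–I, H–J, C–D, C–G, C–J, E–F, E–I}.
Of the listed edges, {E–I, H–I, C–G, H–J} are in the MST → 4.

4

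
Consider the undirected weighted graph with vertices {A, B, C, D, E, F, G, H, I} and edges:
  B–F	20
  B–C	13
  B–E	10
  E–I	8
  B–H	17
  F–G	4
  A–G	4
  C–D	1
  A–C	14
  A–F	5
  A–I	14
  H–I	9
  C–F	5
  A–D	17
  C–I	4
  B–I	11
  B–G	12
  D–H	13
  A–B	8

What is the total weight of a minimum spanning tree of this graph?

Prim, starting at G.
Step 1: cheapest edge leaving the tree is A–G (4); add A.
Step 2: cheapest edge leaving the tree is F–G (4); add F.
Step 3: cheapest edge leaving the tree is C–F (5); add C.
Step 4: cheapest edge leaving the tree is C–D (1); add D.
Step 5: cheapest edge leaving the tree is C–I (4); add I.
Step 6: cheapest edge leaving the tree is A–B (8); add B.
Step 7: cheapest edge leaving the tree is E–I (8); add E.
Step 8: cheapest edge leaving the tree is H–I (9); add H.
MST edges: A–G, F–G, C–F, C–D, C–I, A–B, E–I, H–I; total weight 4+4+5+1+4+8+8+9 = 43.

43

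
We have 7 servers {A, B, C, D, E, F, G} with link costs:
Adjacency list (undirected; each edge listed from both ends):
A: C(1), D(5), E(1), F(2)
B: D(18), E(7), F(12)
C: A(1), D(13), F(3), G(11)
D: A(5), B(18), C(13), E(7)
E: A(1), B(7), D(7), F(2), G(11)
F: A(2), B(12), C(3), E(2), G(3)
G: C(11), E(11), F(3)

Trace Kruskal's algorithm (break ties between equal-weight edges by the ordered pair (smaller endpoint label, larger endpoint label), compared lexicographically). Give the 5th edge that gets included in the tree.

Kruskal: consider edges lightest-first.
A-C (1): add — endpoints in different components.
A-E (1): add — endpoints in different components.
A-F (2): add — endpoints in different components.
E-F (2): skip — E and F already connected.
C-F (3): skip — C and F already connected.
F-G (3): add — endpoints in different components.
A-D (5): add — endpoints in different components.
B-E (7): add — endpoints in different components.
The 5th edge added is A-D.

A-D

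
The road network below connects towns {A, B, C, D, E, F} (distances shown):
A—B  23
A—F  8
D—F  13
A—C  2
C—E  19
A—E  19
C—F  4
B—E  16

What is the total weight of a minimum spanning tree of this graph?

Prim's algorithm from D:
Step 1: frontier [D—F 13] → take D—F (13); add F.
Step 2: frontier [C—F 4, A—F 8] → take C—F (4); add C.
Step 3: frontier [A—C 2, C—E 19, A—F 8] → take A—C (2); add A.
Step 4: frontier [A—E 19, A—B 23, C—E 19] → take A—E (19); add E.
Step 5: frontier [A—B 23, B—E 16] → take B—E (16); add B.
MST edges: D—F, C—F, A—C, A—E, B—E; total weight 13+4+2+19+16 = 54.

54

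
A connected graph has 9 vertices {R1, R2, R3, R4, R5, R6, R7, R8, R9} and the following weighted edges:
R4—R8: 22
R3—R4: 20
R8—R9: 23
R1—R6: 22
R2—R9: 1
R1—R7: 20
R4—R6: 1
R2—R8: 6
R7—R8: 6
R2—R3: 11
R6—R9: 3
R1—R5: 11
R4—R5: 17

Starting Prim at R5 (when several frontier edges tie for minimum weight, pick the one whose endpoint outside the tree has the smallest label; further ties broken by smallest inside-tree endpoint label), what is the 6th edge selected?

R2-R8

Prim, starting at R5.
Step 1: frontier [R1—R5 11, R4—R5 17] → take R1—R5 (11); add R1.
Step 2: frontier [R1—R7 20, R1—R6 22, R4—R5 17] → take R4—R5 (17); add R4.
Step 3: frontier [R1—R7 20, R1—R6 22, R4—R6 1, R3—R4 20, R4—R8 22] → take R4—R6 (1); add R6.
Step 4: frontier [R1—R7 20, R3—R4 20, R4—R8 22, R6—R9 3] → take R6—R9 (3); add R9.
Step 5: frontier [R1—R7 20, R3—R4 20, R4—R8 22, R2—R9 1, R8—R9 23] → take R2—R9 (1); add R2.
Step 6: frontier [R1—R7 20, R2—R8 6, R2—R3 11, R3—R4 20, R4—R8 22, R8—R9 23] → take R2—R8 (6); add R8.
Step 7: frontier [R1—R7 20, R2—R3 11, R3—R4 20, R7—R8 6] → take R7—R8 (6); add R7.
Step 8: frontier [R2—R3 11, R3—R4 20] → take R2—R3 (11); add R3.
The 6th edge added is R2—R8.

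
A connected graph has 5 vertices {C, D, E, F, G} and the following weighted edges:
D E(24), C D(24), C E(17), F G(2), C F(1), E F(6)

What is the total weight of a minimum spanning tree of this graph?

33

Kruskal: consider edges lightest-first.
C F (1): add. Components now {C,F} {D} {E} {G}
F G (2): add. Components now {C,F,G} {D} {E}
E F (6): add. Components now {C,E,F,G} {D}
C E (17): skip — C and E already connected.
C D (24): add. Components now {C,D,E,F,G}
MST edges: C F, F G, E F, C D; total weight 1+2+6+24 = 33.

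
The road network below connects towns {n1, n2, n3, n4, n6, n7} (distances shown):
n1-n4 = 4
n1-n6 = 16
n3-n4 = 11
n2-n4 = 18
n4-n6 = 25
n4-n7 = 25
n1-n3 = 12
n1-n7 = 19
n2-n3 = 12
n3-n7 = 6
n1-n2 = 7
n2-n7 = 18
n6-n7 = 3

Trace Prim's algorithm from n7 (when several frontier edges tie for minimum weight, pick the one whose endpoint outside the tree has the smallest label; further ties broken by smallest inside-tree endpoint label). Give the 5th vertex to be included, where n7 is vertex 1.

n1

Prim, starting at n7.
Step 1: frontier [n6-n7 3, n3-n7 6, n2-n7 18, n1-n7 19, n4-n7 25] → take n6-n7 (3); add n6.
Step 2: frontier [n1-n6 16, n4-n6 25, n3-n7 6, n2-n7 18, n1-n7 19, n4-n7 25] → take n3-n7 (6); add n3.
Step 3: frontier [n3-n4 11, n1-n3 12, n2-n3 12, n1-n6 16, n4-n6 25, n2-n7 18, n1-n7 19, n4-n7 25] → take n3-n4 (11); add n4.
Step 4: frontier [n1-n3 12, n2-n3 12, n1-n4 4, n2-n4 18, n1-n6 16, n2-n7 18, n1-n7 19] → take n1-n4 (4); add n1.
Step 5: frontier [n1-n2 7, n2-n3 12, n2-n4 18, n2-n7 18] → take n1-n2 (7); add n2.
Vertex order: n7, n6, n3, n4, n1, n2. The 5th vertex is n1.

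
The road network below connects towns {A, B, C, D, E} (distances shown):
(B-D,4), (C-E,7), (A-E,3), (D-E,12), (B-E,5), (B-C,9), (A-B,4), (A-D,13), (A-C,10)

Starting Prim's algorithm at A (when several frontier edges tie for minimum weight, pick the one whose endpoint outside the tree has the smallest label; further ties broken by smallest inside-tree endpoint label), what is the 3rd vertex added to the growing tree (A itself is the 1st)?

B

Prim's algorithm from A:
Step 1: frontier [A-E 3, A-B 4, A-C 10, A-D 13] → take A-E (3); add E.
Step 2: frontier [A-B 4, A-C 10, A-D 13, B-E 5, C-E 7, D-E 12] → take A-B (4); add B.
Step 3: frontier [A-C 10, A-D 13, B-D 4, B-C 9, C-E 7, D-E 12] → take B-D (4); add D.
Step 4: frontier [A-C 10, B-C 9, C-E 7] → take C-E (7); add C.
Vertex order: A, E, B, D, C. The 3rd vertex is B.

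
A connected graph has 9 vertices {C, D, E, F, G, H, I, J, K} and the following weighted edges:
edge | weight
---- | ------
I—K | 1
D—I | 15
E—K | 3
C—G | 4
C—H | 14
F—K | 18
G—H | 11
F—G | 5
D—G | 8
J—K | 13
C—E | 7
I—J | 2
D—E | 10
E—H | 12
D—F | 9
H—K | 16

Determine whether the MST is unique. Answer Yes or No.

Yes

Kruskal: consider edges lightest-first.
I—K (1): add — endpoints in different components.
I—J (2): add — endpoints in different components.
E—K (3): add — endpoints in different components.
C—G (4): add — endpoints in different components.
F—G (5): add — endpoints in different components.
C—E (7): add — endpoints in different components.
D—G (8): add — endpoints in different components.
D—F (9): skip — D and F already connected.
D—E (10): skip — D and E already connected.
G—H (11): add — endpoints in different components.
Every non-tree edge has weight strictly greater than the heaviest edge on the tree path between its endpoints, so the MST is unique.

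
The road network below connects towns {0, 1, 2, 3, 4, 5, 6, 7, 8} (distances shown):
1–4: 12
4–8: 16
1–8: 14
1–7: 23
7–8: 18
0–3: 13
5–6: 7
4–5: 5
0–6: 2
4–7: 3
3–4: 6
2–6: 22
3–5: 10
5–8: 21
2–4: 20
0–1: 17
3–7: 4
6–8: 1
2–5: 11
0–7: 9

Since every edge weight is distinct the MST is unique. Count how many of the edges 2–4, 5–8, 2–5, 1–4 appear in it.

Kruskal's algorithm — process edges by increasing weight (ties by edge label):
6–8 (1): add — endpoints in different components.
0–6 (2): add — endpoints in different components.
4–7 (3): add — endpoints in different components.
3–7 (4): add — endpoints in different components.
4–5 (5): add — endpoints in different components.
3–4 (6): skip — 3 and 4 already connected.
5–6 (7): add — endpoints in different components.
0–7 (9): skip — 0 and 7 already connected.
3–5 (10): skip — 3 and 5 already connected.
2–5 (11): add — endpoints in different components.
1–4 (12): add — endpoints in different components.
MST edge set: {6–8, 0–6, 4–7, 3–7, 4–5, 5–6, 2–5, 1–4}.
Of the listed edges, {2–5, 1–4} are in the MST → 2.

2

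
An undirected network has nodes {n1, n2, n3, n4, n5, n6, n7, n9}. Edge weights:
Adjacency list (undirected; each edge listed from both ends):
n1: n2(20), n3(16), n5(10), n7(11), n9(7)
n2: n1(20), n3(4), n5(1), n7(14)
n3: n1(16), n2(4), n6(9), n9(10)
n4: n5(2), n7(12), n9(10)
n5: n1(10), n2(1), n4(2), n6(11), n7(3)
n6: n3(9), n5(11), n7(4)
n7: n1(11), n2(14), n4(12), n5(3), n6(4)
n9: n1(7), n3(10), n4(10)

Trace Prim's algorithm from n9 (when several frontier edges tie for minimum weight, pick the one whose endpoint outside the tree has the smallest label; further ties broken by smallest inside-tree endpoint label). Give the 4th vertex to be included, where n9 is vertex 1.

Grow the tree from n9 using Prim:
Step 1: cheapest edge leaving the tree is n1 n9 (7); add n1.
Step 2: cheapest edge leaving the tree is n3 n9 (10); add n3.
Step 3: cheapest edge leaving the tree is n2 n3 (4); add n2.
Step 4: cheapest edge leaving the tree is n2 n5 (1); add n5.
Step 5: cheapest edge leaving the tree is n4 n5 (2); add n4.
Step 6: cheapest edge leaving the tree is n5 n7 (3); add n7.
Step 7: cheapest edge leaving the tree is n6 n7 (4); add n6.
Vertex order: n9, n1, n3, n2, n5, n4, n7, n6. The 4th vertex is n2.

n2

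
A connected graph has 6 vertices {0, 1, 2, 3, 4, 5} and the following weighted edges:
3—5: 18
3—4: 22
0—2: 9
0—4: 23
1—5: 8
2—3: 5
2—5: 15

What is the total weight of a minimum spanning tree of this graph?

59

Kruskal's algorithm — process edges by increasing weight (ties by edge label):
2—3 (5): add. Components now {0} {1} {2,3} {4} {5}
1—5 (8): add. Components now {0} {1,5} {2,3} {4}
0—2 (9): add. Components now {0,2,3} {1,5} {4}
2—5 (15): add. Components now {0,1,2,3,5} {4}
3—5 (18): skip — 3 and 5 already connected.
3—4 (22): add. Components now {0,1,2,3,4,5}
MST edges: 2—3, 1—5, 0—2, 2—5, 3—4; total weight 5+8+9+15+22 = 59.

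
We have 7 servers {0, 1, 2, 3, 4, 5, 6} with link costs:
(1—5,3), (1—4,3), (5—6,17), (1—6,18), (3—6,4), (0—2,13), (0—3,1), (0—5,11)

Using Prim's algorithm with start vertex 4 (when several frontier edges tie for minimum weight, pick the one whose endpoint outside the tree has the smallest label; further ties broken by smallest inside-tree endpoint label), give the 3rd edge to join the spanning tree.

Prim, starting at 4.
Step 1: cheapest edge leaving the tree is 1—4 (3); add 1.
Step 2: cheapest edge leaving the tree is 1—5 (3); add 5.
Step 3: cheapest edge leaving the tree is 0—5 (11); add 0.
Step 4: cheapest edge leaving the tree is 0—3 (1); add 3.
Step 5: cheapest edge leaving the tree is 3—6 (4); add 6.
Step 6: cheapest edge leaving the tree is 0—2 (13); add 2.
The 3rd edge added is 0—5.

0-5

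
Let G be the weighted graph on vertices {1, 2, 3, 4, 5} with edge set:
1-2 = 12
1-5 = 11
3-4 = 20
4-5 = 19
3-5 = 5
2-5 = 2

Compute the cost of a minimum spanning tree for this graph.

Grow the tree from 4 using Prim:
Step 1: frontier [4-5 19, 3-4 20] → take 4-5 (19); add 5.
Step 2: frontier [3-4 20, 2-5 2, 3-5 5, 1-5 11] → take 2-5 (2); add 2.
Step 3: frontier [1-2 12, 3-4 20, 3-5 5, 1-5 11] → take 3-5 (5); add 3.
Step 4: frontier [1-2 12, 1-5 11] → take 1-5 (11); add 1.
MST edges: 4-5, 2-5, 3-5, 1-5; total weight 19+2+5+11 = 37.

37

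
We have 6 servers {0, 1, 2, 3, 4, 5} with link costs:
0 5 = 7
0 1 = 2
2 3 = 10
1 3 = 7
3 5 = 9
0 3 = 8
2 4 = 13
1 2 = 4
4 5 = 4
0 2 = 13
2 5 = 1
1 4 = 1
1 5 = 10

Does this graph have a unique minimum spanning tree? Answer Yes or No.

No

Sort edges by weight, then run Kruskal:
1 4 (1): add — endpoints in different components.
2 5 (1): add — endpoints in different components.
0 1 (2): add — endpoints in different components.
1 2 (4): add — endpoints in different components.
4 5 (4): skip — 4 and 5 already connected.
0 5 (7): skip — 0 and 5 already connected.
1 3 (7): add — endpoints in different components.
Non-tree edge 4 5 has weight 4, equal to the heaviest edge on its tree cycle — swapping gives another MST of the same weight. Not unique.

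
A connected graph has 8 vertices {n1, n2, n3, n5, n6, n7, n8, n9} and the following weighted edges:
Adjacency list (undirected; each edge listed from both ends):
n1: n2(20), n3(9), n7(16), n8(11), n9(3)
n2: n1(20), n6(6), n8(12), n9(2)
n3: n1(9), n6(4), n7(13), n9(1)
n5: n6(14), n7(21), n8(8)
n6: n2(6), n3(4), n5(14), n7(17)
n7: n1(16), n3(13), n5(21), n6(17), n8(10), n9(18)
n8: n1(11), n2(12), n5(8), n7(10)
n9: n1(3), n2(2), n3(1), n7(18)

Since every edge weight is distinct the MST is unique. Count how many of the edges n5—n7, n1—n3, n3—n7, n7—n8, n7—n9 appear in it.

Sort edges by weight, then run Kruskal:
n3—n9 (1): add — endpoints in different components.
n2—n9 (2): add — endpoints in different components.
n1—n9 (3): add — endpoints in different components.
n3—n6 (4): add — endpoints in different components.
n2—n6 (6): skip — n6 and n2 already connected.
n5—n8 (8): add — endpoints in different components.
n1—n3 (9): skip — n1 and n3 already connected.
n7—n8 (10): add — endpoints in different components.
n1—n8 (11): add — endpoints in different components.
MST edge set: {n3—n9, n2—n9, n1—n9, n3—n6, n5—n8, n7—n8, n1—n8}.
Of the listed edges, {n7—n8} are in the MST → 1.

1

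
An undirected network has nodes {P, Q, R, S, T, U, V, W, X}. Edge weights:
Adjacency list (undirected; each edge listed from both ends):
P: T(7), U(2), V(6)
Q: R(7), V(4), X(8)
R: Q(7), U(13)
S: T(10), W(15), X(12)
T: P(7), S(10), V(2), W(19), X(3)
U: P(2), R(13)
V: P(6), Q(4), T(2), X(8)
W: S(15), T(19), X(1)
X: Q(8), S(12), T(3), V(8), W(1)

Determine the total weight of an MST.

35

Kruskal's algorithm — process edges by increasing weight (ties by edge label):
W–X (1): add — endpoints in different components.
P–U (2): add — endpoints in different components.
T–V (2): add — endpoints in different components.
T–X (3): add — endpoints in different components.
Q–V (4): add — endpoints in different components.
P–V (6): add — endpoints in different components.
P–T (7): skip — P and T already connected.
Q–R (7): add — endpoints in different components.
Q–X (8): skip — X and Q already connected.
V–X (8): skip — X and V already connected.
S–T (10): add — endpoints in different components.
MST edges: W–X, P–U, T–V, T–X, Q–V, P–V, Q–R, S–T; total weight 1+2+2+3+4+6+7+10 = 35.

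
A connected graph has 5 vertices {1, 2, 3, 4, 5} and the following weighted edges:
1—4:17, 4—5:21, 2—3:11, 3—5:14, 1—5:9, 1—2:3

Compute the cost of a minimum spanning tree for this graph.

40

Kruskal's algorithm — process edges by increasing weight (ties by edge label):
1—2 (3): add. Components now {1,2} {3} {4} {5}
1—5 (9): add. Components now {1,2,5} {3} {4}
2—3 (11): add. Components now {1,2,3,5} {4}
3—5 (14): skip — 3 and 5 already connected.
1—4 (17): add. Components now {1,2,3,4,5}
MST edges: 1—2, 1—5, 2—3, 1—4; total weight 3+9+11+17 = 40.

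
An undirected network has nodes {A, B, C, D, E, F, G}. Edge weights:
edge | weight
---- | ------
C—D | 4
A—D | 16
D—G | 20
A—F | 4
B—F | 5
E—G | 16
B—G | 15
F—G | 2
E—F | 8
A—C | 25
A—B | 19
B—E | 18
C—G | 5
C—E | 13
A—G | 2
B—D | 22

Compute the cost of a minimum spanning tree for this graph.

Kruskal: consider edges lightest-first.
A—G (2): add — endpoints in different components.
F—G (2): add — endpoints in different components.
A—F (4): skip — A and F already connected.
C—D (4): add — endpoints in different components.
B—F (5): add — endpoints in different components.
C—G (5): add — endpoints in different components.
E—F (8): add — endpoints in different components.
MST edges: A—G, F—G, C—D, B—F, C—G, E—F; total weight 2+2+4+5+5+8 = 26.

26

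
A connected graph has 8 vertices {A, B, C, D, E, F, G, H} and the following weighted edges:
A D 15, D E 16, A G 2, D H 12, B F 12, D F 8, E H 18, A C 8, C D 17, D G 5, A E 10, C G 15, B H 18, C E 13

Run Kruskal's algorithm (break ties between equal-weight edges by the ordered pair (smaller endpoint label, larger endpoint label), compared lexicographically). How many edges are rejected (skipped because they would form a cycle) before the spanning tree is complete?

0

Sort edges by weight, then run Kruskal:
A G (2): add — endpoints in different components.
D G (5): add — endpoints in different components.
A C (8): add — endpoints in different components.
D F (8): add — endpoints in different components.
A E (10): add — endpoints in different components.
B F (12): add — endpoints in different components.
D H (12): add — endpoints in different components.
Edges rejected before the tree was complete: 0.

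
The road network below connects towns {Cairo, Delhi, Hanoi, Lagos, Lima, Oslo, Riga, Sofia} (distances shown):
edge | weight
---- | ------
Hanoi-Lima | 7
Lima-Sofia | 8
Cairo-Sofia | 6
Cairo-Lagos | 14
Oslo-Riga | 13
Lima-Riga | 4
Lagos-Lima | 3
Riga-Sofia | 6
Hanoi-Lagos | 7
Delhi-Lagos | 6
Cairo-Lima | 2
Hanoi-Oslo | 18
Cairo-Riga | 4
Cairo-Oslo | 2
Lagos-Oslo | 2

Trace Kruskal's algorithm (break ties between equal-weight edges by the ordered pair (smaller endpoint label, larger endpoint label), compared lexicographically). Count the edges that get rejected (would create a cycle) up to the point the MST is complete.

3

Kruskal: consider edges lightest-first.
Cairo-Lima (2): add — endpoints in different components.
Cairo-Oslo (2): add — endpoints in different components.
Lagos-Oslo (2): add — endpoints in different components.
Lagos-Lima (3): skip — Lima and Lagos already connected.
Cairo-Riga (4): add — endpoints in different components.
Lima-Riga (4): skip — Lima and Riga already connected.
Cairo-Sofia (6): add — endpoints in different components.
Delhi-Lagos (6): add — endpoints in different components.
Riga-Sofia (6): skip — Riga and Sofia already connected.
Hanoi-Lagos (7): add — endpoints in different components.
Edges rejected before the tree was complete: 3.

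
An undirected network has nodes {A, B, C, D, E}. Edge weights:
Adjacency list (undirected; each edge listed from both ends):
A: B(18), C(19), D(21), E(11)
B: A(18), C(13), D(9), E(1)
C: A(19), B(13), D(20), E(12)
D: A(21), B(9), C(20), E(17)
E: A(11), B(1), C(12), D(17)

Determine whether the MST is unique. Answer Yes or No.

Yes

Kruskal's algorithm — process edges by increasing weight (ties by edge label):
B–E (1): add. Components now {A} {B,E} {C} {D}
B–D (9): add. Components now {A} {B,D,E} {C}
A–E (11): add. Components now {A,B,D,E} {C}
C–E (12): add. Components now {A,B,C,D,E}
Every non-tree edge has weight strictly greater than the heaviest edge on the tree path between its endpoints, so the MST is unique.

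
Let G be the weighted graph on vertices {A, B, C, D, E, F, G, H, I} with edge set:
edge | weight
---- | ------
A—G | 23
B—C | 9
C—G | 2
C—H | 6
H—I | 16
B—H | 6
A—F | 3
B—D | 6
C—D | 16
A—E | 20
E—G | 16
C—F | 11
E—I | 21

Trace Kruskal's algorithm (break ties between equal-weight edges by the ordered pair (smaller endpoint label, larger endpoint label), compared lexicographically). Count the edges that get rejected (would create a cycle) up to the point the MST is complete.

2

Kruskal's algorithm — process edges by increasing weight (ties by edge label):
C—G (2): add — endpoints in different components.
A—F (3): add — endpoints in different components.
B—D (6): add — endpoints in different components.
B—H (6): add — endpoints in different components.
C—H (6): add — endpoints in different components.
B—C (9): skip — B and C already connected.
C—F (11): add — endpoints in different components.
C—D (16): skip — C and D already connected.
E—G (16): add — endpoints in different components.
H—I (16): add — endpoints in different components.
Edges rejected before the tree was complete: 2.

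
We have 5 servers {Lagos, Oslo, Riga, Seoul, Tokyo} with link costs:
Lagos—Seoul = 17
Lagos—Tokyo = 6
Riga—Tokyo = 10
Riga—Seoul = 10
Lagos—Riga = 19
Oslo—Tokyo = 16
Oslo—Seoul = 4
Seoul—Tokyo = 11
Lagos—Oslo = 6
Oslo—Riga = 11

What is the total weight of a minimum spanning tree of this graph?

26

Prim, starting at Seoul.
Step 1: cheapest edge leaving the tree is Oslo—Seoul (4); add Oslo.
Step 2: cheapest edge leaving the tree is Lagos—Oslo (6); add Lagos.
Step 3: cheapest edge leaving the tree is Lagos—Tokyo (6); add Tokyo.
Step 4: cheapest edge leaving the tree is Riga—Seoul (10); add Riga.
MST edges: Oslo—Seoul, Lagos—Oslo, Lagos—Tokyo, Riga—Seoul; total weight 4+6+6+10 = 26.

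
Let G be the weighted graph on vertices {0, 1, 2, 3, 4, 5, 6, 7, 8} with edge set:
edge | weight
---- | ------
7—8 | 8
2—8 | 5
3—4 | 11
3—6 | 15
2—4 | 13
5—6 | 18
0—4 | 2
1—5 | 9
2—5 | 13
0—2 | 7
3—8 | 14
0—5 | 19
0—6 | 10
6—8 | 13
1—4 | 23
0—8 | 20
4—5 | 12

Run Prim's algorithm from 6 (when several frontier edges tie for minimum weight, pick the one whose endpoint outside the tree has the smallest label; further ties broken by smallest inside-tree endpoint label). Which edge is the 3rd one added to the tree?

0-2

Grow the tree from 6 using Prim:
Step 1: cheapest edge leaving the tree is 0—6 (10); add 0.
Step 2: cheapest edge leaving the tree is 0—4 (2); add 4.
Step 3: cheapest edge leaving the tree is 0—2 (7); add 2.
Step 4: cheapest edge leaving the tree is 2—8 (5); add 8.
Step 5: cheapest edge leaving the tree is 7—8 (8); add 7.
Step 6: cheapest edge leaving the tree is 3—4 (11); add 3.
Step 7: cheapest edge leaving the tree is 4—5 (12); add 5.
Step 8: cheapest edge leaving the tree is 1—5 (9); add 1.
The 3rd edge added is 0—2.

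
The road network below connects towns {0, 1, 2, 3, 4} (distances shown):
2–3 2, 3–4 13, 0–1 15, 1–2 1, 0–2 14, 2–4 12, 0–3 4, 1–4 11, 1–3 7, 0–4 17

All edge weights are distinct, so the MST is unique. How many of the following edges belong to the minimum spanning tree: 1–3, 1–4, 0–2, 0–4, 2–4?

1

Kruskal: consider edges lightest-first.
1–2 (1): add — endpoints in different components.
2–3 (2): add — endpoints in different components.
0–3 (4): add — endpoints in different components.
1–3 (7): skip — 1 and 3 already connected.
1–4 (11): add — endpoints in different components.
MST edge set: {1–2, 2–3, 0–3, 1–4}.
Of the listed edges, {1–4} are in the MST → 1.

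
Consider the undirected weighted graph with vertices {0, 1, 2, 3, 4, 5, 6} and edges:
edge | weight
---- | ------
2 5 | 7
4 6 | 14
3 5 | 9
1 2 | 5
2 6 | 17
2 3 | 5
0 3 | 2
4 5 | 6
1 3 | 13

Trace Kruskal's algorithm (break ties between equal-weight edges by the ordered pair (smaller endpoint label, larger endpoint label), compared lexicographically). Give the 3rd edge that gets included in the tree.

Kruskal: consider edges lightest-first.
0 3 (2): add — endpoints in different components.
1 2 (5): add — endpoints in different components.
2 3 (5): add — endpoints in different components.
4 5 (6): add — endpoints in different components.
2 5 (7): add — endpoints in different components.
3 5 (9): skip — 3 and 5 already connected.
1 3 (13): skip — 1 and 3 already connected.
4 6 (14): add — endpoints in different components.
The 3rd edge added is 2 3.

2-3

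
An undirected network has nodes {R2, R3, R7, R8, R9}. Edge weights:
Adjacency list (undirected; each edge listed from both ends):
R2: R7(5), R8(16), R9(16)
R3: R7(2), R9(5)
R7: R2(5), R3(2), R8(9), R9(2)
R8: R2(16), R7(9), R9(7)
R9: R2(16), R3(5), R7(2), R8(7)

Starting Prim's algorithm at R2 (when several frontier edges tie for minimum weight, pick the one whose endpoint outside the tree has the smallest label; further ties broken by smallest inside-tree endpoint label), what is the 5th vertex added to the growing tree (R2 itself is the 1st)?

Prim, starting at R2.
Step 1: frontier [R2-R7 5, R2-R8 16, R2-R9 16] → take R2-R7 (5); add R7.
Step 2: frontier [R2-R8 16, R2-R9 16, R3-R7 2, R7-R9 2, R7-R8 9] → take R3-R7 (2); add R3.
Step 3: frontier [R2-R8 16, R2-R9 16, R3-R9 5, R7-R9 2, R7-R8 9] → take R7-R9 (2); add R9.
Step 4: frontier [R2-R8 16, R7-R8 9, R8-R9 7] → take R8-R9 (7); add R8.
Vertex order: R2, R7, R3, R9, R8. The 5th vertex is R8.

R8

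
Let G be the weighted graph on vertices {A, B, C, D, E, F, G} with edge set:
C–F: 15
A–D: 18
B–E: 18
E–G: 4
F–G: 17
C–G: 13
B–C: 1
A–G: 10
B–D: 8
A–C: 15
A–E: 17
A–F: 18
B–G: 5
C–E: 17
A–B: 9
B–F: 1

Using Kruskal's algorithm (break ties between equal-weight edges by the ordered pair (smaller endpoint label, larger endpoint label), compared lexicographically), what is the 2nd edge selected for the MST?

Kruskal's algorithm — process edges by increasing weight (ties by edge label):
B–C (1): add. Components now {A} {B,C} {D} {E} {F} {G}
B–F (1): add. Components now {A} {B,C,F} {D} {E} {G}
E–G (4): add. Components now {A} {B,C,F} {D} {E,G}
B–G (5): add. Components now {A} {B,C,E,F,G} {D}
B–D (8): add. Components now {A} {B,C,D,E,F,G}
A–B (9): add. Components now {A,B,C,D,E,F,G}
The 2nd edge added is B–F.

B-F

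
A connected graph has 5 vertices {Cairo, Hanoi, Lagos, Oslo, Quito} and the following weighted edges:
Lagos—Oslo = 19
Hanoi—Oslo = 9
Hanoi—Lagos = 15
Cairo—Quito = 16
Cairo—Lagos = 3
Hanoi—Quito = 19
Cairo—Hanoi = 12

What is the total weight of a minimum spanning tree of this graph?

Kruskal: consider edges lightest-first.
Cairo—Lagos (3): add. Components now {Oslo} {Cairo,Lagos} {Quito} {Hanoi}
Hanoi—Oslo (9): add. Components now {Hanoi,Oslo} {Cairo,Lagos} {Quito}
Cairo—Hanoi (12): add. Components now {Cairo,Hanoi,Lagos,Oslo} {Quito}
Hanoi—Lagos (15): skip — Lagos and Hanoi already connected.
Cairo—Quito (16): add. Components now {Cairo,Hanoi,Lagos,Oslo,Quito}
MST edges: Cairo—Lagos, Hanoi—Oslo, Cairo—Hanoi, Cairo—Quito; total weight 3+9+12+16 = 40.

40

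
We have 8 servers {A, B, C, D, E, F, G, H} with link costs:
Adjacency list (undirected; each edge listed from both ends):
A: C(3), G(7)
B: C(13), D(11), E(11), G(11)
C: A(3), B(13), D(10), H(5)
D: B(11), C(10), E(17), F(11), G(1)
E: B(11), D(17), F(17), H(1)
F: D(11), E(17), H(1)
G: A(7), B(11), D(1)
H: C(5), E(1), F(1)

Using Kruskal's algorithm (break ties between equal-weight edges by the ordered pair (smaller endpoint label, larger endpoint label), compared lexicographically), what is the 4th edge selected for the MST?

A-C

Kruskal's algorithm — process edges by increasing weight (ties by edge label):
D G (1): add — endpoints in different components.
E H (1): add — endpoints in different components.
F H (1): add — endpoints in different components.
A C (3): add — endpoints in different components.
C H (5): add — endpoints in different components.
A G (7): add — endpoints in different components.
C D (10): skip — C and D already connected.
B D (11): add — endpoints in different components.
The 4th edge added is A C.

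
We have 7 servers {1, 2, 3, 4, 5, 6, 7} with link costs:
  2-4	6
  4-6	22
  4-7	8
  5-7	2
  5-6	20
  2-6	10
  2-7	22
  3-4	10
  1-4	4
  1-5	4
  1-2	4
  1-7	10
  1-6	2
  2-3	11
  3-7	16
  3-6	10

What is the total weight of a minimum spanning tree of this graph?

Prim, starting at 6.
Step 1: cheapest edge leaving the tree is 1-6 (2); add 1.
Step 2: cheapest edge leaving the tree is 1-2 (4); add 2.
Step 3: cheapest edge leaving the tree is 1-4 (4); add 4.
Step 4: cheapest edge leaving the tree is 1-5 (4); add 5.
Step 5: cheapest edge leaving the tree is 5-7 (2); add 7.
Step 6: cheapest edge leaving the tree is 3-4 (10); add 3.
MST edges: 1-6, 1-2, 1-4, 1-5, 5-7, 3-4; total weight 2+4+4+4+2+10 = 26.

26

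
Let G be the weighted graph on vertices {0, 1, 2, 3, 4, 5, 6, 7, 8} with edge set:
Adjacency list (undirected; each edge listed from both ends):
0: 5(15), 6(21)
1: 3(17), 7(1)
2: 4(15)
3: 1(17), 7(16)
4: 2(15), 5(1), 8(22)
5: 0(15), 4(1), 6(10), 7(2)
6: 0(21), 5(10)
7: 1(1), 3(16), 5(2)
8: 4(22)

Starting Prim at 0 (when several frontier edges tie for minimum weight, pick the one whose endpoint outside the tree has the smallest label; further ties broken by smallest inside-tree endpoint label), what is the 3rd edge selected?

5-7

Prim, starting at 0.
Step 1: cheapest edge leaving the tree is 0—5 (15); add 5.
Step 2: cheapest edge leaving the tree is 4—5 (1); add 4.
Step 3: cheapest edge leaving the tree is 5—7 (2); add 7.
Step 4: cheapest edge leaving the tree is 1—7 (1); add 1.
Step 5: cheapest edge leaving the tree is 5—6 (10); add 6.
Step 6: cheapest edge leaving the tree is 2—4 (15); add 2.
Step 7: cheapest edge leaving the tree is 3—7 (16); add 3.
Step 8: cheapest edge leaving the tree is 4—8 (22); add 8.
The 3rd edge added is 5—7.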